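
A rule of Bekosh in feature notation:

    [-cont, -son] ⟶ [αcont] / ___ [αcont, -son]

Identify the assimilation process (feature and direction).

regressive manner assimilation

The rule copies [cont] (continuancy) from the environment onto the target stops; since [±cont] encodes the stop/fricative manner contrast, the assimilating dimension is manner.
Since the environment is written after the underscore, the trigger follows the target; the direction is regressive.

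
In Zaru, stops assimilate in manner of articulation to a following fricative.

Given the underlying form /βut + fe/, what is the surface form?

The rule targets /t/ (voiceless alveolar stop), which sits before the trigger /f/ (fricative).
Changing only its manner to fricative gives [s] — the voiceless alveolar fricative.

[βusfe]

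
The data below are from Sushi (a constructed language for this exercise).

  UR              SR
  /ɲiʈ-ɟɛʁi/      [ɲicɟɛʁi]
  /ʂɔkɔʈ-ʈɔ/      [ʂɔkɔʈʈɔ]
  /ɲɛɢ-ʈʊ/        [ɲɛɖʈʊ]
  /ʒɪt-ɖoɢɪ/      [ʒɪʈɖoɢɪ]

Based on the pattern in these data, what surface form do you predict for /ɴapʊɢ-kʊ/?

[ɴapʊgkʊ]

The data show regressive place assimilation: /ʈ/ → [c] before /ɟ/; /ɢ/ → [ɖ] before /ʈ/; /t/ → [ʈ] before /ɖ/. In each pair only place changes, matching the following consonant, while manner and voice stay constant.
No alternation appears in [ʂɔkɔʈʈɔ]: there the adjacent consonants already agree in place (/ʈ/ and /ʈ/ are both retroflex), so this form is consistent with the same rule.
/ɢ/ is a voiced uvular stop. The following trigger /k/ is velar, so /ɢ/ must become velar as well.
Changing only its place to velar gives [g] — the voiced velar stop.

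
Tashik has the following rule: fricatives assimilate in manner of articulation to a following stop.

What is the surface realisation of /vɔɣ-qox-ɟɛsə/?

[vɔgqokɟɛsə]

/ɣ/ is a voiced velar fricative. The following trigger /q/ is a stop, so /ɣ/ must become a stop as well.
The voiced velar stop is [g], so /ɣ/ → [g].
The same rule applies at the second boundary: /x/ → [k] next to /ɟ/.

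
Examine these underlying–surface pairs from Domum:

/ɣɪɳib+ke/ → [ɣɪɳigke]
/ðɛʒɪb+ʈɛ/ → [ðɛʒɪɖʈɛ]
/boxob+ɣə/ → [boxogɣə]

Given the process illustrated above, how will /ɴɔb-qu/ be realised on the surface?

[ɴɔɢqu]

The data show regressive place assimilation: /b/ → [g] before /k/; /b/ → [ɖ] before /ʈ/; /b/ → [g] before /ɣ/. In each pair only place changes, matching the following consonant, while manner and voice stay constant.
/b/ is a voiced bilabial stop. The following trigger /q/ is uvular, so /b/ must become uvular as well.
A voiced uvular stop is [ɢ], so the surface segment is [ɢ].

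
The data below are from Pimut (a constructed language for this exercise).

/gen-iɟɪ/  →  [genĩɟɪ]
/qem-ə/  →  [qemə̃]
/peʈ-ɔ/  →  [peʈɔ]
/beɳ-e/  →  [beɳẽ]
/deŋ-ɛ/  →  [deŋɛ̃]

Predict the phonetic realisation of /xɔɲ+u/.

The data show progressive nasality assimilation (vowel nasalisation): /i/ → [ĩ] after /n/; /ə/ → [ə̃] after /m/; /e/ → [ẽ] after /ɳ/; /ɛ/ → [ɛ̃] after /ŋ/ — a vowel is nasalised by an immediately preceding nasal consonant.
No change occurs in [peʈɔ] because the vowel at the boundary is adjacent to an oral consonant, not a nasal (/ɔ/ next to /ʈ/).
/u/ sits next to the nasal /ɲ/ and is therefore nasalised to [ũ].

[xɔɲũ]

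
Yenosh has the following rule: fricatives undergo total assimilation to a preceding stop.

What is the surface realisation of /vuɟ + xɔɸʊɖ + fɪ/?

[vuɟɟɔɸʊɖɖɪ]

/x/ is the segment targeted by the rule; it sits immediately after /ɟ/, so it assimilates completely and surfaces as [ɟ].
At the second juncture, /f/ likewise becomes [ɖ] adjacent to /ɖ/.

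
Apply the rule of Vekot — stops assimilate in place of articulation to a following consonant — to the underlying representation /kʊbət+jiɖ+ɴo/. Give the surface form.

[kʊbəcjiɢɴo]

The rule targets /t/ (voiceless alveolar stop), which sits before the trigger /j/ (palatal).
Changing only its place to palatal gives [c] — the voiceless palatal stop.
The same rule applies at the second boundary: /ɖ/ → [ɢ] next to /ɴ/.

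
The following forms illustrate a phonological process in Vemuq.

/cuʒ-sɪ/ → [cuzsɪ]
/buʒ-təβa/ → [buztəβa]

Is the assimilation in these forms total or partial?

The segment that alternates is /ʒ/, which surfaces as [z] when adjacent to /s/.
The change postalveolar → alveolar matches the place of the following /s/, identifying this as place assimilation.
Manner and voice are unchanged, so the assimilation is partial, not total.
Checking the remaining alternation: /ʒ/ → [z] before /t/ (postalveolar → alveolar, matching alveolar) — only place changes, and always toward the following segment.

partial assimilation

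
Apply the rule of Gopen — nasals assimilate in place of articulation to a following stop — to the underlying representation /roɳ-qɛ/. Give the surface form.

[roɴqɛ]

/ɳ/ is a voiced retroflex nasal. The following trigger /q/ is uvular, so /ɳ/ must become uvular as well.
Changing only its place to uvular gives [ɴ] — the voiced uvular nasal.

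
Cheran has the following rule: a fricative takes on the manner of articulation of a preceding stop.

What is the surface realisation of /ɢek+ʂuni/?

[ɢekʈuni]

The rule targets /ʂ/ (voiceless retroflex fricative), which sits after the trigger /k/ (stop).
The voiceless retroflex stop is [ʈ], so /ʂ/ → [ʈ].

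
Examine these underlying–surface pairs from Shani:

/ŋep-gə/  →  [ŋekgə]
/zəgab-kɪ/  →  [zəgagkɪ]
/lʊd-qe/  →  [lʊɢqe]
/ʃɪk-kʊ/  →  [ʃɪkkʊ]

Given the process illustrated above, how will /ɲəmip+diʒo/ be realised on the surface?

[ɲəmitdiʒo]

The data show regressive place assimilation: /p/ → [k] before /g/; /b/ → [g] before /k/; /d/ → [ɢ] before /q/. In each pair only place changes, matching the following consonant, while manner and voice stay constant.
Nothing changes in [ʃɪkkʊ]: there the adjacent consonants already agree in place (/k/ and /k/ are both velar), so this form is consistent with the same rule.
/p/ is a voiceless bilabial stop. The following trigger /d/ is alveolar, so /p/ must become alveolar as well.
Changing only its place to alveolar gives [t] — the voiceless alveolar stop.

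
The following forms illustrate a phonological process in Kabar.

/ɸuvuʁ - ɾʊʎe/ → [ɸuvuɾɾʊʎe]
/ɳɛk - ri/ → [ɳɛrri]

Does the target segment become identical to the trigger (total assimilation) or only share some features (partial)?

Comparing underlying and surface forms, /ʁ/ → [ɾ] is the alternation; the neighbouring /ɾ/ is constant.
The output [ɾ] is identical to the trigger /ɾ/ — every feature (place, manner, voicing) has been copied — so this is total assimilation.
The other form behaves the same way: /k/ → [r] before /r/ — in each case the output is a copy of the following consonant.

total assimilation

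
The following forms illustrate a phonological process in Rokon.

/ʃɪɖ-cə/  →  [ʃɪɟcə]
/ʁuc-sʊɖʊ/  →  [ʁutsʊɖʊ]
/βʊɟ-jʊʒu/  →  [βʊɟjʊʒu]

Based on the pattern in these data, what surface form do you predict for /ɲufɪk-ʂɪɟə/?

[ɲufɪʈʂɪɟə]

The data show regressive place assimilation: /ɖ/ → [ɟ] before /c/; /c/ → [t] before /s/. In each pair only place changes, matching the following consonant, while manner and voice stay constant.
No alternation appears in [βʊɟjʊʒu]: there the adjacent consonants already agree in place (/ɟ/ and /j/ are both palatal), so this form is consistent with the same rule.
The rule targets /k/ (voiceless velar stop), which sits before the trigger /ʂ/ (retroflex).
Changing only its place to retroflex gives [ʈ] — the voiceless retroflex stop.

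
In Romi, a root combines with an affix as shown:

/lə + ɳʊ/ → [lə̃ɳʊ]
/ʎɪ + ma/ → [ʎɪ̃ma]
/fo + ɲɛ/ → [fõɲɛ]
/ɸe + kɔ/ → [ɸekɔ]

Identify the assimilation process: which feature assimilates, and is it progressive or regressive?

regressive nasality assimilation (vowel nasalisation)

The vowel /ə/ surfaces as nasalised [ə̃] next to the following nasal /ɳ/ — it has acquired the [+nasal] feature of its neighbour.
The other forms show the same pattern: /ɪ/ → [ɪ̃] before /m/; /o/ → [õ] before /ɲ/ — each time a vowel is nasalised next to a following nasal.
No change occurs in [ɸekɔ] because the vowel at the boundary is adjacent to an oral consonant, not a nasal (/e/ next to /k/).
Because the conditioning nasal is to the right of the vowel that changes, the process is regressive (anticipatory).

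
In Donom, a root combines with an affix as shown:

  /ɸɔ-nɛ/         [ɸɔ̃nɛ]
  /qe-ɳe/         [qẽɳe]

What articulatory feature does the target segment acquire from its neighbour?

nasality

The vowel /ɔ/ surfaces as nasalised [ɔ̃] next to the following nasal /n/ — it has acquired the [+nasal] feature of its neighbour.
Likewise in the remaining data: /e/ → [ẽ] before /ɳ/ — each time a vowel is nasalised next to a following nasal.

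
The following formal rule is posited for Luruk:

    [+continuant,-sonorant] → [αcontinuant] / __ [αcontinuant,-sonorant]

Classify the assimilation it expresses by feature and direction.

regressive manner assimilation

The shared variable α links the value of [continuant] on the target to that of the neighbouring obstruent. [continuant] distinguishes stops from fricatives — a manner-of-articulation feature — so this is manner assimilation.
The conditioning segment sits to the right of the focus bar, meaning the trigger follows the segment that changes — regressive assimilation.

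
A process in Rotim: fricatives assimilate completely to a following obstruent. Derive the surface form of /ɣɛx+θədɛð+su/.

/x/ is the segment targeted by the rule; it sits immediately before /θ/, so it assimilates completely and surfaces as [θ].
The same rule applies at the second boundary: /ð/ → [s] next to /s/.

[ɣɛθθədɛssu]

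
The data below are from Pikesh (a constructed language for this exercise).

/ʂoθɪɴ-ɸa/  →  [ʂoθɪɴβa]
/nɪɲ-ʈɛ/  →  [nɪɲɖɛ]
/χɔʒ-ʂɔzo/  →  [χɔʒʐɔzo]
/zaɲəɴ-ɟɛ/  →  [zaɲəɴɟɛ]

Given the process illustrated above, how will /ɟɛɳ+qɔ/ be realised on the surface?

[ɟɛɳɢɔ]

The data show progressive voicing assimilation: /ɸ/ → [β] after /ɴ/; /ʈ/ → [ɖ] after /ɲ/; /ʂ/ → [ʐ] after /ʒ/. In each pair only voicing changes, matching the preceding consonant, while place and manner stay constant.
No alternation appears in [zaɲəɴɟɛ]: there the adjacent consonants already agree in voicing (/ɟ/ and /ɴ/ are both voiced), so this form is consistent with the same rule.
/q/ is a voiceless uvular stop. The preceding trigger /ɳ/ is voiced, so /q/ must become voiced as well.
Changing only its voicing to voiced gives [ɢ] — the voiced uvular stop.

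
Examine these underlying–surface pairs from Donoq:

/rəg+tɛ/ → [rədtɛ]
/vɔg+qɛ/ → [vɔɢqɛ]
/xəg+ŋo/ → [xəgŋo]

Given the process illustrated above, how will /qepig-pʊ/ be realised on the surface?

[qepibpʊ]

The data show regressive place assimilation: /g/ → [d] before /t/; /g/ → [ɢ] before /q/. In each pair only place changes, matching the following consonant, while manner and voice stay constant.
Nothing changes in [xəgŋo]: there the adjacent consonants already agree in place (/g/ and /ŋ/ are both velar), so this form is consistent with the same rule.
/g/ is a voiced velar stop. The following trigger /p/ is bilabial, so /g/ must become bilabial as well.
Changing only its place to bilabial gives [b] — the voiced bilabial stop.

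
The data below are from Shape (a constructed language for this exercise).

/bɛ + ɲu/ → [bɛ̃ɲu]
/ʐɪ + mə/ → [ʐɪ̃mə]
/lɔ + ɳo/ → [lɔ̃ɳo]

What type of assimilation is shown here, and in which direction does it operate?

regressive nasality assimilation (vowel nasalisation)

The vowel /ɛ/ surfaces as nasalised [ɛ̃] next to the following nasal /ɲ/ — it has acquired the [+nasal] feature of its neighbour.
Likewise in the remaining data: /ɪ/ → [ɪ̃] before /m/; /ɔ/ → [ɔ̃] before /ɳ/ — each time a vowel is nasalised next to a following nasal.
Because the conditioning nasal is to the right of the vowel that changes, the process is regressive (anticipatory).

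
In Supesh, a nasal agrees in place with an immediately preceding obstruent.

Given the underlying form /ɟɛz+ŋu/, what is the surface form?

/ŋ/ is a voiced velar nasal. The preceding trigger /z/ is alveolar, so /ŋ/ must become alveolar as well.
Changing only its place to alveolar gives [n] — the voiced alveolar nasal.

[ɟɛznu]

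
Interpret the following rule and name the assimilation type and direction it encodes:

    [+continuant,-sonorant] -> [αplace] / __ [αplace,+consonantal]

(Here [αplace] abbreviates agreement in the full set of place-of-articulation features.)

regressive place assimilation

The shared variable α links the value of the place features (abbreviated [place]) on the target to the same value on the neighbouring segment, so place is the feature that assimilates.
The conditioning segment sits to the right of the focus bar, meaning the trigger follows the segment that changes — regressive assimilation.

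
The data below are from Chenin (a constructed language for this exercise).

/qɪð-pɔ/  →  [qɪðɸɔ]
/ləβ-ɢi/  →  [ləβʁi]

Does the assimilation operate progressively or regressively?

progressive

The segment that alternates is /p/, which surfaces as [ɸ] when adjacent to /ð/.
The change stop → fricative matches the manner of the preceding /ð/, identifying this as manner assimilation.
The other alternating form patterns the same way: /ɢ/ → [ʁ] after /β/ (stop → fricative, matching a fricative) — only manner changes, and always toward the preceding segment.
Since the segment that changes follows the conditioning segment, the assimilation is progressive.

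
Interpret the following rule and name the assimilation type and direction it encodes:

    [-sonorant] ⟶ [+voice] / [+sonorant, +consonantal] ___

progressive voicing assimilation

The target ([-sonorant], obstruents) acquires [+voice] next to a sonorant consonant ([+sonorant, +consonantal]) — it takes on the voicing of its neighbour, so the feature that spreads is voicing.
Since the environment is written before the underscore, the trigger precedes the target; the direction is progressive.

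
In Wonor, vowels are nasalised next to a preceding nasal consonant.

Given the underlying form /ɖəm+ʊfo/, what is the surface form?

[ɖəmʊ̃fo]

The vowel /ʊ/ is adjacent to the preceding nasal /m/, so it acquires [+nasal] and surfaces as [ʊ̃].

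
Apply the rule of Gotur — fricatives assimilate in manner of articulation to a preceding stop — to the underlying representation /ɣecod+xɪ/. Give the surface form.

[ɣecodkɪ]

/x/ is a voiceless velar fricative. The preceding trigger /d/ is a stop, so /x/ must become a stop as well.
The voiceless velar stop is [k], so /x/ → [k].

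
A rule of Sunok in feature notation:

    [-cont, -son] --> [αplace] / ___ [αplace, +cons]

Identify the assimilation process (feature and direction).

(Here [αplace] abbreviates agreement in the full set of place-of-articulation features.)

The rule copies the place features (abbreviated [place]) from the environment onto the target, so the assimilating feature is place.
Since the environment is written after the underscore, the trigger follows the target; the direction is regressive.

regressive place assimilation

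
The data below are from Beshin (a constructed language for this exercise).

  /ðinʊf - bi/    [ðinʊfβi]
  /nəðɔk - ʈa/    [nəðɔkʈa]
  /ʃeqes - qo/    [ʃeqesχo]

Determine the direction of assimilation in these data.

The segment that alternates is /b/, which surfaces as [β] when adjacent to /f/.
The change stop → fricative matches the manner of the preceding /f/, identifying this as manner assimilation.
The other alternating form patterns the same way: /q/ → [χ] after /s/ (stop → fricative, matching a fricative) — only manner changes, and always toward the preceding segment.
No alternation appears in [nəðɔkʈa]: there the adjacent consonants already agree in manner (/ʈ/ and /k/ are both stops), so this form is consistent with the same rule.
Since the segment that changes follows the conditioning segment, the assimilation is progressive.

progressive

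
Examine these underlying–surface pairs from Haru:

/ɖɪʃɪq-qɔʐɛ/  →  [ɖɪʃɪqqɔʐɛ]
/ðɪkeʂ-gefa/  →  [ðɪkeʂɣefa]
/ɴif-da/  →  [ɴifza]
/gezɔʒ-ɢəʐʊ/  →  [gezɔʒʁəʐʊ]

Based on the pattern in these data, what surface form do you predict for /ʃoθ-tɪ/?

[ʃoθsɪ]

The data show progressive manner assimilation: /g/ → [ɣ] after /ʂ/; /d/ → [z] after /f/; /ɢ/ → [ʁ] after /ʒ/. In each pair only manner changes, matching the preceding consonant, while place and voice stay constant.
No alternation appears in [ɖɪʃɪqqɔʐɛ]: there the adjacent consonants already agree in manner (/q/ and /q/ are both stops), so this form is consistent with the same rule.
/t/ is a voiceless alveolar stop. The preceding trigger /θ/ is a fricative, so /t/ must become a fricative as well.
The voiceless alveolar fricative is [s], so /t/ → [s].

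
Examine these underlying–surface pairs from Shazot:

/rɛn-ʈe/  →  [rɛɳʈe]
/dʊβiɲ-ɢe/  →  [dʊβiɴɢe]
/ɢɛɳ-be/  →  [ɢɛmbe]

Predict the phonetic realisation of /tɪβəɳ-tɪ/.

The data show regressive place assimilation: /n/ → [ɳ] before /ʈ/; /ɲ/ → [ɴ] before /ɢ/; /ɳ/ → [m] before /b/. In each pair only place changes, matching the following consonant, while manner and voice stay constant.
The rule targets /ɳ/ (voiced retroflex nasal), which sits before the trigger /t/ (alveolar).
A voiced alveolar nasal is [n], so the surface segment is [n].

[tɪβəntɪ]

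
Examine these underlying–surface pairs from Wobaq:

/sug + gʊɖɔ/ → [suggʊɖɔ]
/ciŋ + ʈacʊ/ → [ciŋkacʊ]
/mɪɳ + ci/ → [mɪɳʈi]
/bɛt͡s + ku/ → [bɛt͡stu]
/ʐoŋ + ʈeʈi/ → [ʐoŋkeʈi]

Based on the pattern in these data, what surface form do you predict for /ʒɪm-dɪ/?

The data show progressive place assimilation: /ʈ/ → [k] after /ŋ/; /c/ → [ʈ] after /ɳ/; /k/ → [t] after /t͡s/. In each pair only place changes, matching the preceding consonant, while manner and voice stay constant.
Nothing changes in [suggʊɖɔ]: there the adjacent consonants already agree in place (/g/ and /g/ are both velar), so this form is consistent with the same rule.
/d/ is a voiced alveolar stop. The preceding trigger /m/ is bilabial, so /d/ must become bilabial as well.
The voiced bilabial stop is [b], so /d/ → [b].

[ʒɪmbɪ]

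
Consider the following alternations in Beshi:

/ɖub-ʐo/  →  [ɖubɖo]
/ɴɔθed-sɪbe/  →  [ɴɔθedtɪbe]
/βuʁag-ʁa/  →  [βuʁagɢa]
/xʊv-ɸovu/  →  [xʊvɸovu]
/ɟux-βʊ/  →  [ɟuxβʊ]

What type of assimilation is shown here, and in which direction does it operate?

progressive manner assimilation

Underlying /ʐ/ is realised as [ɖ] next to /b/; /b/ itself does not change.
/ʐ/ is a fricative while /b/ is a stop; the output [ɖ] is a stop, matching the trigger — so the feature that spreads is manner.
Place and voice are unchanged, so the assimilation is partial, not total.
Checking the remaining alternations: /s/ → [t] after /d/ (fricative → stop, matching a stop); /ʁ/ → [ɢ] after /g/ (fricative → stop, matching a stop) — only manner changes, and always toward the preceding segment.
Nothing changes in [xʊvɸovu], [ɟuxβʊ]: there the adjacent consonants already agree in manner (/ɸ/ and /v/ are both fricatives; /β/ and /x/ are both fricatives), so these forms are consistent with the same rule.
The trigger is the preceding segment, so the direction is progressive (perseverative).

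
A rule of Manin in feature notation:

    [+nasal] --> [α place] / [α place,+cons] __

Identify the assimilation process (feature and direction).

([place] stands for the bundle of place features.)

progressive place assimilation

The shared variable α links the value of the place features (abbreviated [place]) on the target to the same value on the neighbouring segment, so place is the feature that assimilates.
Since the environment is written before the underscore, the trigger precedes the target; the direction is progressive.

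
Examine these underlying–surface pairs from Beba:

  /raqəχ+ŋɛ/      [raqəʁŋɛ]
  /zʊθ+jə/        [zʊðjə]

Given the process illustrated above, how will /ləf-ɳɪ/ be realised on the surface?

[ləvɳɪ]

The data show regressive voicing assimilation: /χ/ → [ʁ] before /ŋ/; /θ/ → [ð] before /j/. In each pair only voicing changes, matching the following consonant, while place and manner stay constant.
/f/ is a voiceless labiodental fricative. The following trigger /ɳ/ is voiced, so /f/ must become voiced as well.
A voiced labiodental fricative is [v], so the surface segment is [v].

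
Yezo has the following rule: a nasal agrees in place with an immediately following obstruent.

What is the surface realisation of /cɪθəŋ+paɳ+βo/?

/ŋ/ is a voiced velar nasal. The following trigger /p/ is bilabial, so /ŋ/ must become bilabial as well.
Changing only its place to bilabial gives [m] — the voiced bilabial nasal.
At the second juncture, /ɳ/ likewise becomes [m] adjacent to /β/.

[cɪθəmpamβo]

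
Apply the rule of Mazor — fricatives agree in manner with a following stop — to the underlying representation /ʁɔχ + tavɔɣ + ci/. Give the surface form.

[ʁɔqtavɔgci]

/χ/ is a voiceless uvular fricative. The following trigger /t/ is a stop, so /χ/ must become a stop as well.
A voiceless uvular stop is [q], so the surface segment is [q].
At the second juncture, /ɣ/ likewise becomes [g] adjacent to /c/.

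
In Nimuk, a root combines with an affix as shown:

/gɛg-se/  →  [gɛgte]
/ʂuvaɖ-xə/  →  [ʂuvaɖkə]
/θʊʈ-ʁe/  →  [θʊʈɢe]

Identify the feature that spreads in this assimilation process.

Underlying /s/ is realised as [t] next to /g/; /g/ itself does not change.
The change fricative → stop matches the manner of the preceding /g/, identifying this as manner assimilation.
Checking the remaining alternations: /x/ → [k] after /ɖ/ (fricative → stop, matching a stop); /ʁ/ → [ɢ] after /ʈ/ (fricative → stop, matching a stop) — only manner changes, and always toward the preceding segment.

manner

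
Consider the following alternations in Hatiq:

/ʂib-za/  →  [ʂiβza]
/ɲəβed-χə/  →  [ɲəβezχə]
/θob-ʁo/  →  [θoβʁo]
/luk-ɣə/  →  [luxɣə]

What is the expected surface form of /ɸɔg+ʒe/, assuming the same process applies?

The data show regressive manner assimilation: /b/ → [β] before /z/; /d/ → [z] before /χ/; /b/ → [β] before /ʁ/; /k/ → [x] before /ɣ/. In each pair only manner changes, matching the following consonant, while place and voice stay constant.
The rule targets /g/ (voiced velar stop), which sits before the trigger /ʒ/ (fricative).
The voiced velar fricative is [ɣ], so /g/ → [ɣ].

[ɸɔɣʒe]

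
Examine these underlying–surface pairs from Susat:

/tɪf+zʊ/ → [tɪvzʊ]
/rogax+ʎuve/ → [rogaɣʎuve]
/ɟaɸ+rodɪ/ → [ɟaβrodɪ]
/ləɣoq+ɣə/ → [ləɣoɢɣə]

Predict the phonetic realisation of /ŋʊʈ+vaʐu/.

The data show regressive voicing assimilation: /f/ → [v] before /z/; /x/ → [ɣ] before /ʎ/; /ɸ/ → [β] before /r/; /q/ → [ɢ] before /ɣ/. In each pair only voicing changes, matching the following consonant, while place and manner stay constant.
The rule targets /ʈ/ (voiceless retroflex stop), which sits before the trigger /v/ (voiced).
Changing only its voicing to voiced gives [ɖ] — the voiced retroflex stop.

[ŋʊɖvaʐu]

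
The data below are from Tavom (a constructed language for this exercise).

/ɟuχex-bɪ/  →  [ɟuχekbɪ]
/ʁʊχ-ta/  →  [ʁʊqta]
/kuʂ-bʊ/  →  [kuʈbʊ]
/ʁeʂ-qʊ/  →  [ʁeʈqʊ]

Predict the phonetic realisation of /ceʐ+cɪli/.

[ceɖcɪli]

The data show regressive manner assimilation: /x/ → [k] before /b/; /χ/ → [q] before /t/; /ʂ/ → [ʈ] before /b/; /ʂ/ → [ʈ] before /q/. In each pair only manner changes, matching the following consonant, while place and voice stay constant.
The rule targets /ʐ/ (voiced retroflex fricative), which sits before the trigger /c/ (stop).
The voiced retroflex stop is [ɖ], so /ʐ/ → [ɖ].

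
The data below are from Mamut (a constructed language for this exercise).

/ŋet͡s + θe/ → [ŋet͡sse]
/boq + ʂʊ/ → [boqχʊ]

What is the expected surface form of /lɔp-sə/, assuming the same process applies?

The data show progressive place assimilation: /θ/ → [s] after /t͡s/; /ʂ/ → [χ] after /q/. In each pair only place changes, matching the preceding consonant, while manner and voice stay constant.
/s/ is a voiceless alveolar fricative. The preceding trigger /p/ is bilabial, so /s/ must become bilabial as well.
A voiceless bilabial fricative is [ɸ], so the surface segment is [ɸ].

[lɔpɸə]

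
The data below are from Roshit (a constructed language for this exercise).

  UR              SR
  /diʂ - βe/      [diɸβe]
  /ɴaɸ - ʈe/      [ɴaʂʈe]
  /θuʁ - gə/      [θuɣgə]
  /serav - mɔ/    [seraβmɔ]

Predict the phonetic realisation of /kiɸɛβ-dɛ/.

The data show regressive place assimilation: /ʂ/ → [ɸ] before /β/; /ɸ/ → [ʂ] before /ʈ/; /ʁ/ → [ɣ] before /g/; /v/ → [β] before /m/. In each pair only place changes, matching the following consonant, while manner and voice stay constant.
/β/ is a voiced bilabial fricative. The following trigger /d/ is alveolar, so /β/ must become alveolar as well.
Changing only its place to alveolar gives [z] — the voiced alveolar fricative.

[kiɸɛzdɛ]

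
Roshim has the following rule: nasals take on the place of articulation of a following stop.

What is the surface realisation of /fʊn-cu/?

[fʊɲcu]

The rule targets /n/ (voiced alveolar nasal), which sits before the trigger /c/ (palatal).
Changing only its place to palatal gives [ɲ] — the voiced palatal nasal.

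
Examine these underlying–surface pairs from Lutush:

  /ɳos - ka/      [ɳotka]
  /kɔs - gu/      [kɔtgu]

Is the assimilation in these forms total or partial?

partial assimilation

Comparing underlying and surface forms, /s/ → [t] is the alternation; the neighbouring /k/ is constant.
/s/ is a fricative while /k/ is a stop; the output [t] is a stop, matching the trigger — so the feature that spreads is manner.
Place and voice are unchanged, so the assimilation is partial, not total.
The same holds elsewhere in the data: /s/ → [t] before /g/ (fricative → stop, matching a stop) — only manner changes, and always toward the following segment.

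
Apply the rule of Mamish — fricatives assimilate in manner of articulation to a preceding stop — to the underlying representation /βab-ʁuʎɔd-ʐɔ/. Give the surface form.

The rule targets /ʁ/ (voiced uvular fricative), which sits after the trigger /b/ (stop).
A voiced uvular stop is [ɢ], so the surface segment is [ɢ].
The same rule applies at the second boundary: /ʐ/ → [ɖ] next to /d/.

[βabɢuʎɔdɖɔ]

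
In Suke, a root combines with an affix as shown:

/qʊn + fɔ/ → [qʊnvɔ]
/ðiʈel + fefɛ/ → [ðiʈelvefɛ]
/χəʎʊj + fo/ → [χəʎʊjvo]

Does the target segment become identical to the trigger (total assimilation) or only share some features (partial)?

The segment that alternates is /f/, which surfaces as [v] when adjacent to /n/.
/f/ is voiceless while /n/ is voiced; the output [v] is voiced, matching the trigger — so the feature that spreads is voicing.
Place and manner are unchanged, so the assimilation is partial, not total.
The other alternating forms pattern the same way: /f/ → [v] after /l/ (voiceless → voiced, matching voiced); /f/ → [v] after /j/ (voiceless → voiced, matching voiced) — only voicing changes, and always toward the preceding segment.

partial assimilation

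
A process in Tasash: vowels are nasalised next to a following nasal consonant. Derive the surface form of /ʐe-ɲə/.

The vowel /e/ is adjacent to the following nasal /ɲ/, so it acquires [+nasal] and surfaces as [ẽ].

[ʐẽɲə]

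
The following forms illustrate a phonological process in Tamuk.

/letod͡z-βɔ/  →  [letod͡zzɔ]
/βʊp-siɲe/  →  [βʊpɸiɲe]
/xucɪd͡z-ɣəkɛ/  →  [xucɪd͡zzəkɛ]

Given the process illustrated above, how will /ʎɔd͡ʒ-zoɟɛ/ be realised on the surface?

The data show progressive place assimilation: /β/ → [z] after /d͡z/; /s/ → [ɸ] after /p/; /ɣ/ → [z] after /d͡z/. In each pair only place changes, matching the preceding consonant, while manner and voice stay constant.
/z/ is a voiced alveolar fricative. The preceding trigger /d͡ʒ/ is postalveolar, so /z/ must become postalveolar as well.
Changing only its place to postalveolar gives [ʒ] — the voiced postalveolar fricative.

[ʎɔd͡ʒʒoɟɛ]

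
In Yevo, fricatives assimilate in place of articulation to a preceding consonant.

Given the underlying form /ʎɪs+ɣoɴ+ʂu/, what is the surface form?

[ʎɪszoɴχu]

/ɣ/ is a voiced velar fricative. The preceding trigger /s/ is alveolar, so /ɣ/ must become alveolar as well.
A voiced alveolar fricative is [z], so the surface segment is [z].
At the second juncture, /ʂ/ likewise becomes [χ] adjacent to /ɴ/.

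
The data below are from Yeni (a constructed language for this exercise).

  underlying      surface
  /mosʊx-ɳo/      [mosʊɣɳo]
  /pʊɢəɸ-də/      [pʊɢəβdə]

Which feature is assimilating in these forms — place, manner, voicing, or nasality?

voicing

Underlying /x/ is realised as [ɣ] next to /ɳ/; /ɳ/ itself does not change.
/x/ is voiceless while /ɳ/ is voiced; the output [ɣ] is voiced, matching the trigger — so the feature that spreads is voicing.
The same holds elsewhere in the data: /ɸ/ → [β] before /d/ (voiceless → voiced, matching voiced) — only voicing changes, and always toward the following segment.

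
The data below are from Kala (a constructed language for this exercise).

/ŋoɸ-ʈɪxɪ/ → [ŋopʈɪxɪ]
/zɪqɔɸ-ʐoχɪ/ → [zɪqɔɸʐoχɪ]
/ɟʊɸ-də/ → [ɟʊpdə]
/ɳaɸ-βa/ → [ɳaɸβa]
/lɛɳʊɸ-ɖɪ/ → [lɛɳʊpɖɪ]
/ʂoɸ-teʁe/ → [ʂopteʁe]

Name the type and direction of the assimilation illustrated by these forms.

Underlying /ɸ/ is realised as [p] next to /ʈ/; /ʈ/ itself does not change.
The change fricative → stop matches the manner of the following /ʈ/, identifying this as manner assimilation.
Place and voice are unchanged, so the assimilation is partial, not total.
The other alternating forms pattern the same way: /ɸ/ → [p] before /d/ (fricative → stop, matching a stop); /ɸ/ → [p] before /ɖ/ (fricative → stop, matching a stop); /ɸ/ → [p] before /t/ (fricative → stop, matching a stop) — only manner changes, and always toward the following segment.
Nothing changes in [zɪqɔɸʐoχɪ], [ɳaɸβa]: there the adjacent consonants already agree in manner (/ɸ/ and /ʐ/ are both fricatives; /ɸ/ and /β/ are both fricatives), so these forms are consistent with the same rule.
The trigger is the following segment, so the direction is regressive (anticipatory).

regressive manner assimilation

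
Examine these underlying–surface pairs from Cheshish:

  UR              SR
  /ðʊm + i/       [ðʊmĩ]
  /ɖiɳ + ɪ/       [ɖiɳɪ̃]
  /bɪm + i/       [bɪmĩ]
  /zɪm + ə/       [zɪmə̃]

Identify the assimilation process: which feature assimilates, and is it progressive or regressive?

The vowel /i/ surfaces as nasalised [ĩ] next to the preceding nasal /m/ — it has acquired the [+nasal] feature of its neighbour.
The other forms show the same pattern: /ɪ/ → [ɪ̃] after /ɳ/; /ə/ → [ə̃] after /m/ — each time a vowel is nasalised next to a preceding nasal.
Because the conditioning nasal is to the left of the vowel that changes, the process is progressive (perseverative).

progressive nasality assimilation (vowel nasalisation)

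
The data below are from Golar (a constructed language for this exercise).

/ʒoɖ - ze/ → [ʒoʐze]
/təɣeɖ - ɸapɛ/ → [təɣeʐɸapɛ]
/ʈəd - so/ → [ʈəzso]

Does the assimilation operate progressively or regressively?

regressive

Comparing underlying and surface forms, /ɖ/ → [ʐ] is the alternation; the neighbouring /z/ is constant.
The change stop → fricative matches the manner of the following /z/, identifying this as manner assimilation.
Checking the remaining alternations: /ɖ/ → [ʐ] before /ɸ/ (stop → fricative, matching a fricative); /d/ → [z] before /s/ (stop → fricative, matching a fricative) — only manner changes, and always toward the following segment.
Since the segment that changes precedes the conditioning segment, the assimilation is regressive.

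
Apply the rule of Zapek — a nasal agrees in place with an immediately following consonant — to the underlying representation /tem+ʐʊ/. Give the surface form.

[teɳʐʊ]

The rule targets /m/ (voiced bilabial nasal), which sits before the trigger /ʐ/ (retroflex).
Changing only its place to retroflex gives [ɳ] — the voiced retroflex nasal.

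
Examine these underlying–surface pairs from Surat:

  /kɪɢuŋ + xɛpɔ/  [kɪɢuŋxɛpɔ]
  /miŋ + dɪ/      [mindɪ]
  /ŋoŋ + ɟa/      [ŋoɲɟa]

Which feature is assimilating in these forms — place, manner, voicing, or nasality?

The segment that alternates is /ŋ/, which surfaces as [n] when adjacent to /d/.
The change velar → alveolar matches the place of the following /d/, identifying this as place assimilation.
Checking the remaining alternation: /ŋ/ → [ɲ] before /ɟ/ (velar → palatal, matching palatal) — only place changes, and always toward the following segment.
No alternation appears in [kɪɢuŋxɛpɔ]: there the adjacent consonants already agree in place (/ŋ/ and /x/ are both velar), so this form is consistent with the same rule.

place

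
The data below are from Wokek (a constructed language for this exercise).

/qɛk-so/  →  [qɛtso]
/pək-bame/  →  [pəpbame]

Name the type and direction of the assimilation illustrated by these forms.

Comparing underlying and surface forms, /k/ → [t] is the alternation; the neighbouring /s/ is constant.
The change velar → alveolar matches the place of the following /s/, identifying this as place assimilation.
Manner and voice are unchanged, so the assimilation is partial, not total.
Checking the remaining alternation: /k/ → [p] before /b/ (velar → bilabial, matching bilabial) — only place changes, and always toward the following segment.
The trigger is the following segment, so the direction is regressive (anticipatory).

regressive place assimilation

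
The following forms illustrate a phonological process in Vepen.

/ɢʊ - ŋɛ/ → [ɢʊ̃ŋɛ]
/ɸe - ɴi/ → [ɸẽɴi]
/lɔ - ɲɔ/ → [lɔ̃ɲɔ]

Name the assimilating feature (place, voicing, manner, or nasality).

nasality

The vowel /ʊ/ surfaces as nasalised [ʊ̃] next to the following nasal /ŋ/ — it has acquired the [+nasal] feature of its neighbour.
The other forms show the same pattern: /e/ → [ẽ] before /ɴ/; /ɔ/ → [ɔ̃] before /ɲ/ — each time a vowel is nasalised next to a following nasal.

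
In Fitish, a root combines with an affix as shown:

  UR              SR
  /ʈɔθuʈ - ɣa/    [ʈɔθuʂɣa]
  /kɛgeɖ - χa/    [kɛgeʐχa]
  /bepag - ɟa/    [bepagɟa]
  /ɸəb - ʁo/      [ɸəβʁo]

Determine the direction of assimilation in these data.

The segment that alternates is /ʈ/, which surfaces as [ʂ] when adjacent to /ɣ/.
The change stop → fricative matches the manner of the following /ɣ/, identifying this as manner assimilation.
Checking the remaining alternations: /ɖ/ → [ʐ] before /χ/ (stop → fricative, matching a fricative); /b/ → [β] before /ʁ/ (stop → fricative, matching a fricative) — only manner changes, and always toward the following segment.
Nothing changes in [bepagɟa]: there the adjacent consonants already agree in manner (/g/ and /ɟ/ are both stops), so this form is consistent with the same rule.
Since the segment that changes precedes the conditioning segment, the assimilation is regressive.

regressive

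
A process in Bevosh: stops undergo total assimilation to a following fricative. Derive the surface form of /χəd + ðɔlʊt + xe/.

[χəððɔlʊxxe]

/d/ is the segment targeted by the rule; it sits immediately before /ð/, so it assimilates completely and surfaces as [ð].
The same rule applies at the second boundary: /t/ → [x] next to /x/.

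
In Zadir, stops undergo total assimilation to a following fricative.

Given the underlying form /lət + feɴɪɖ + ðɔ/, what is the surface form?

/t/ is the segment targeted by the rule; it sits immediately before /f/, so it assimilates completely and surfaces as [f].
The same rule applies at the second boundary: /ɖ/ → [ð] next to /ð/.

[ləffeɴɪððɔ]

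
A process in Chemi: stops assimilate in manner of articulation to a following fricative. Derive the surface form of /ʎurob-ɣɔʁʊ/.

[ʎuroβɣɔʁʊ]

/b/ is a voiced bilabial stop. The following trigger /ɣ/ is a fricative, so /b/ must become a fricative as well.
Changing only its manner to fricative gives [β] — the voiced bilabial fricative.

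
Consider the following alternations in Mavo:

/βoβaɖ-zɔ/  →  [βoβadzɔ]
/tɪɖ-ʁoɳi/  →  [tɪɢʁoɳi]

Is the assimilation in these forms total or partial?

Underlying /ɖ/ is realised as [d] next to /z/; /z/ itself does not change.
The change retroflex → alveolar matches the place of the following /z/, identifying this as place assimilation.
Manner and voice are unchanged, so the assimilation is partial, not total.
The same holds elsewhere in the data: /ɖ/ → [ɢ] before /ʁ/ (retroflex → uvular, matching uvular) — only place changes, and always toward the following segment.

partial assimilation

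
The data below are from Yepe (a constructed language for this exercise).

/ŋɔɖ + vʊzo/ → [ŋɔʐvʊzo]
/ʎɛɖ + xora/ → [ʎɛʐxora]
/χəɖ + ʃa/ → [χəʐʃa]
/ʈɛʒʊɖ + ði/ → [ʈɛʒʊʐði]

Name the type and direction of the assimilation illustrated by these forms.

Comparing underlying and surface forms, /ɖ/ → [ʐ] is the alternation; the neighbouring /v/ is constant.
/ɖ/ is a stop while /v/ is a fricative; the output [ʐ] is a fricative, matching the trigger — so the feature that spreads is manner.
Place and voice are unchanged, so the assimilation is partial, not total.
The same holds elsewhere in the data: /ɖ/ → [ʐ] before /x/ (stop → fricative, matching a fricative); /ɖ/ → [ʐ] before /ʃ/ (stop → fricative, matching a fricative); /ɖ/ → [ʐ] before /ð/ (stop → fricative, matching a fricative) — only manner changes, and always toward the following segment.
Since the segment that changes precedes the conditioning segment, the assimilation is regressive.

regressive manner assimilation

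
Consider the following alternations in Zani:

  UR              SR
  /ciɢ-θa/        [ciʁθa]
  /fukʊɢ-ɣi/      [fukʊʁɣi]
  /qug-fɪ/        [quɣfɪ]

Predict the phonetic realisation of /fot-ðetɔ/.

[fosðetɔ]

The data show regressive manner assimilation: /ɢ/ → [ʁ] before /θ/; /ɢ/ → [ʁ] before /ɣ/; /g/ → [ɣ] before /f/. In each pair only manner changes, matching the following consonant, while place and voice stay constant.
/t/ is a voiceless alveolar stop. The following trigger /ð/ is a fricative, so /t/ must become a fricative as well.
A voiceless alveolar fricative is [s], so the surface segment is [s].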